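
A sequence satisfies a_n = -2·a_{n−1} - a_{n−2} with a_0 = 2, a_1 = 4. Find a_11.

64

With companion matrix Q = [[-2, -1], [1, 0]], [a_n, a_{n−1}]ᵀ = Q·[a_{n−1}, a_{n−2}]ᵀ, so [a_11, a_10]ᵀ = Q¹⁰·[a_1, a_0]ᵀ.
Q¹⁰ = [[11, 10], [-10, -9]], giving [a_11, a_10]ᵀ = [[64], [-58]].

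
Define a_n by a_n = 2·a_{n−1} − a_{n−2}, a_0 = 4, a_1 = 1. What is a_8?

With companion matrix A = [[2, −1], [1, 0]], [a_n, a_{n−1}]ᵀ = A·[a_{n−1}, a_{n−2}]ᵀ, so [a_8, a_7]ᵀ = A^7·[a_1, a_0]ᵀ.
A^7 = [[8, −7], [7, −6]], giving [a_8, a_7]ᵀ = [[−20], [−17]].

−20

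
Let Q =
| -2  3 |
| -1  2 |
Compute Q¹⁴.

Q² = I (check: tr Q = 0 and det Q = -1), so Q¹⁴ = I since 14 is even.

[[1, 0], [0, 1]]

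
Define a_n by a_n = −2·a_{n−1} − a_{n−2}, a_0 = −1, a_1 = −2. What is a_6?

With companion matrix C = [[−2, −1], [1, 0]], [a_n, a_{n−1}]ᵀ = C·[a_{n−1}, a_{n−2}]ᵀ, so [a_6, a_5]ᵀ = C⁵·[a_1, a_0]ᵀ.
C⁵ = [[−6, −5], [5, 4]], giving [a_6, a_5]ᵀ = [[17], [−14]].

17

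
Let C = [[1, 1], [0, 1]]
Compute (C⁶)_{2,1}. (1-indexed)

C = I + N where N = [[0, 1], [0, 0]] is strictly upper-triangular, so N² = 0.
(I + N)⁶ = I + 6·N = [[1, 6], [0, 1]].

0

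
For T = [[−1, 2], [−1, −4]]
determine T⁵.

[[179, 422], [−211, −454]]

tr T = −5 and det T = 6, so the characteristic polynomial is λ² − (−5)λ + (6) with roots −2 and −3.
Eigenvectors give P = [[2, −1], [−1, 1]] with P⁻¹ = [[1, 1], [1, 2]], and T = P·diag(−2, −3)·P⁻¹.
Then T⁵ = P·diag(−32, −243)·P⁻¹ = [[−64, 243], [32, −243]] · [[1, 1], [1, 2]] = [[179, 422], [−211, −454]].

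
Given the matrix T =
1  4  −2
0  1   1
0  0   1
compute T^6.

[[1, 24, 48], [0, 1, 6], [0, 0, 1]]

T = I + N where N = [[0, 4, −2], [0, 0, 1], [0, 0, 0]] is strictly upper-triangular, so N^3 = 0.
(I + N)^6 = I + 6·N + 15·N^2 = [[1, 24, 48], [0, 1, 6], [0, 0, 1]].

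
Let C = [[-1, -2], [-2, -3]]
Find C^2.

[[5, 8], [8, 13]]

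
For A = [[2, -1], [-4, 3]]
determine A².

[[8, -5], [-20, 13]]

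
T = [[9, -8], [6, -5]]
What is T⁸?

tr T = 4 and det T = 3, so the characteristic polynomial is λ² − (4)λ + (3) with roots 1 and 3.
Eigenvectors give P = [[1, 4], [1, 3]] with P⁻¹ = [[-3, 4], [1, -1]], and T = P·diag(1, 3)·P⁻¹.
Then T⁸ = P·diag(1, 6561)·P⁻¹ = [[1, 26244], [1, 19683]] · [[-3, 4], [1, -1]] = [[26241, -26240], [19680, -19679]].

[[26241, -26240], [19680, -19679]]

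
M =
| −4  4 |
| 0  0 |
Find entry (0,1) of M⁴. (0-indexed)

−256

M² = [[16, −16], [0, 0]]
M³ = [[−64, 64], [0, 0]]
M⁴ = [[256, −256], [0, 0]]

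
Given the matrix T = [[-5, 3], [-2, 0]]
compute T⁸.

tr T = -5 and det T = 6, so the characteristic polynomial is λ² − (-5)λ + (6) with roots -2 and -3.
Eigenvectors give P = [[1, 3], [1, 2]] with P⁻¹ = [[-2, 3], [1, -1]], and T = P·diag(-2, -3)·P⁻¹.
Then T⁸ = P·diag(256, 6561)·P⁻¹ = [[256, 19683], [256, 13122]] · [[-2, 3], [1, -1]] = [[19171, -18915], [12610, -12354]].

[[19171, -18915], [12610, -12354]]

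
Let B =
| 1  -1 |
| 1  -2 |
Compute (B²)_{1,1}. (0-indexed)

3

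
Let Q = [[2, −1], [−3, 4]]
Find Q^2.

[[7, −6], [−18, 19]]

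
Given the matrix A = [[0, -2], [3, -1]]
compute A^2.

[[-6, 2], [-3, -5]]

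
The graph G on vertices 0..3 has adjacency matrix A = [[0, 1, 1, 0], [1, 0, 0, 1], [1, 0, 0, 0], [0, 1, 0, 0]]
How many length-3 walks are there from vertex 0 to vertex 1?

The number of length-3 walks from vertex 0 to vertex 1 is entry (0,1) of A³, where A is the adjacency matrix.
A² = [[2, 0, 0, 1], [0, 2, 1, 0], [0, 1, 1, 0], [1, 0, 0, 1]]
A³ = [[0, 3, 2, 0], [3, 0, 0, 2], [2, 0, 0, 1], [0, 2, 1, 0]]

3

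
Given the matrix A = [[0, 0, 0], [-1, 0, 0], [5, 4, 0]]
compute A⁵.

A is strictly triangular, hence nilpotent: A³ = 0, so A⁵ = 0.

[[0, 0, 0], [0, 0, 0], [0, 0, 0]]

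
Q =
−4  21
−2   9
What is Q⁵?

tr Q = 5 and det Q = 6, so the characteristic polynomial is λ² − (5)λ + (6) with roots 3 and 2.
Eigenvectors give P = [[3, 7], [1, 2]] with P⁻¹ = [[−2, 7], [1, −3]], and Q = P·diag(3, 2)·P⁻¹.
Then Q⁵ = P·diag(243, 32)·P⁻¹ = [[729, 224], [243, 64]] · [[−2, 7], [1, −3]] = [[−1234, 4431], [−422, 1509]].

[[−1234, 4431], [−422, 1509]]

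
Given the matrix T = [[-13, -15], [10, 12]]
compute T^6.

[[2059, 1995], [-1330, -1266]]

tr T = -1 and det T = -6, so the characteristic polynomial is λ² − (-1)λ + (-6) with roots 2 and -3.
Eigenvectors give P = [[-1, 3], [1, -2]] with P⁻¹ = [[2, 3], [1, 1]], and T = P·diag(2, -3)·P⁻¹.
Then T^6 = P·diag(64, 729)·P⁻¹ = [[-64, 2187], [64, -1458]] · [[2, 3], [1, 1]] = [[2059, 1995], [-1330, -1266]].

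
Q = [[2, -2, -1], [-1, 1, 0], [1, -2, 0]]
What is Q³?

[[12, -10, -5], [-8, 7, 3], [11, -10, -4]]

Q² = [[5, -4, -2], [-3, 3, 1], [4, -4, -1]]
Q³ = [[12, -10, -5], [-8, 7, 3], [11, -10, -4]]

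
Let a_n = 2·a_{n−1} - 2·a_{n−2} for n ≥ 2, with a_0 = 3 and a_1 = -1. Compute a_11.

-224

With companion matrix B = [[2, -2], [1, 0]], [a_n, a_{n−1}]ᵀ = B·[a_{n−1}, a_{n−2}]ᵀ, so [a_11, a_10]ᵀ = B¹⁰·[a_1, a_0]ᵀ.
B¹⁰ = [[32, -64], [32, -32]], giving [a_11, a_10]ᵀ = [[-224], [-128]].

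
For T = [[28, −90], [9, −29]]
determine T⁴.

[[−134, 450], [−45, 151]]

tr T = −1 and det T = −2, so the characteristic polynomial is λ² − (−1)λ + (−2) with roots −2 and 1.
Eigenvectors give P = [[−3, 10], [−1, 3]] with P⁻¹ = [[3, −10], [1, −3]], and T = P·diag(−2, 1)·P⁻¹.
Then T⁴ = P·diag(16, 1)·P⁻¹ = [[−48, 10], [−16, 3]] · [[3, −10], [1, −3]] = [[−134, 450], [−45, 151]].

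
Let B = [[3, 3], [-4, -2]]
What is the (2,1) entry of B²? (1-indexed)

-4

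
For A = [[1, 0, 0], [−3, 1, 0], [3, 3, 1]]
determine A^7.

[[1, 0, 0], [−21, 1, 0], [−168, 21, 1]]

A = I + N where N = [[0, 0, 0], [−3, 0, 0], [3, 3, 0]] is strictly lower-triangular, so N^3 = 0.
(I + N)^7 = I + 7·N + 21·N^2 = [[1, 0, 0], [−21, 1, 0], [−168, 21, 1]].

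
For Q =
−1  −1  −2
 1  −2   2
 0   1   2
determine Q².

[[0, 1, −4], [−3, 5, −2], [1, 0, 6]]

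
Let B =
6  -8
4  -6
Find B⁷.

[[384, -512], [256, -384]]

tr B = 0 and det B = -4, so the characteristic polynomial is λ² − (0)λ + (-4) with roots -2 and 2.
Eigenvectors give P = [[-1, 2], [-1, 1]] with P⁻¹ = [[1, -2], [1, -1]], and B = P·diag(-2, 2)·P⁻¹.
Then B⁷ = P·diag(-128, 128)·P⁻¹ = [[128, 256], [128, 128]] · [[1, -2], [1, -1]] = [[384, -512], [256, -384]].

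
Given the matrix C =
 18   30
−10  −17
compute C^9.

tr C = 1 and det C = −6, so the characteristic polynomial is λ² − (1)λ + (−6) with roots −2 and 3.
Eigenvectors give P = [[−3, −2], [2, 1]] with P⁻¹ = [[1, 2], [−2, −3]], and C = P·diag(−2, 3)·P⁻¹.
Then C^9 = P·diag(−512, 19683)·P⁻¹ = [[1536, −39366], [−1024, 19683]] · [[1, 2], [−2, −3]] = [[80268, 121170], [−40390, −61097]].

[[80268, 121170], [−40390, −61097]]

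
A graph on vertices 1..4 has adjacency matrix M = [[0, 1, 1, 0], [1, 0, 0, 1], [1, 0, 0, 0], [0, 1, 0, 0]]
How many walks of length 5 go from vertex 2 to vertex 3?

0

The number of length-5 walks from vertex 2 to vertex 3 is entry (2,3) of M⁵, where M is the adjacency matrix.
M² = [[2, 0, 0, 1], [0, 2, 1, 0], [0, 1, 1, 0], [1, 0, 0, 1]]
M³ = [[0, 3, 2, 0], [3, 0, 0, 2], [2, 0, 0, 1], [0, 2, 1, 0]]
M⁴ = [[5, 0, 0, 3], [0, 5, 3, 0], [0, 3, 2, 0], [3, 0, 0, 2]]
M⁵ = [[0, 8, 5, 0], [8, 0, 0, 5], [5, 0, 0, 3], [0, 5, 3, 0]]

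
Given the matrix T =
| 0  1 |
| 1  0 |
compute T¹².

[[1, 0], [0, 1]]

T² = I (check: tr T = 0 and det T = −1), so T¹² = I since 12 is even.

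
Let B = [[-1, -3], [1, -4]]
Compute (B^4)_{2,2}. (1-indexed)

B^2 = [[-2, 15], [-5, 13]]
B^3 = [[17, -54], [18, -37]]
B^4 = [[-71, 165], [-55, 94]]

94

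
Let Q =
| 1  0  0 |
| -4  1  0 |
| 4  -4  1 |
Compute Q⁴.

Q = I + N where N = [[0, 0, 0], [-4, 0, 0], [4, -4, 0]] is strictly lower-triangular, so N³ = 0.
(I + N)⁴ = I + 4·N + 6·N² = [[1, 0, 0], [-16, 1, 0], [112, -16, 1]].

[[1, 0, 0], [-16, 1, 0], [112, -16, 1]]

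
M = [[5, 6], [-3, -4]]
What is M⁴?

[[31, 30], [-15, -14]]

tr M = 1 and det M = -2, so the characteristic polynomial is λ² − (1)λ + (-2) with roots -1 and 2.
Eigenvectors give P = [[-1, -2], [1, 1]] with P⁻¹ = [[1, 2], [-1, -1]], and M = P·diag(-1, 2)·P⁻¹.
Then M⁴ = P·diag(1, 16)·P⁻¹ = [[-1, -32], [1, 16]] · [[1, 2], [-1, -1]] = [[31, 30], [-15, -14]].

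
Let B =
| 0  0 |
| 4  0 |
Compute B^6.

B is strictly triangular, hence nilpotent: B^2 = 0, so B^6 = 0.

[[0, 0], [0, 0]]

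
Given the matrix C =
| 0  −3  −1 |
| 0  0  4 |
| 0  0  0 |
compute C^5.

[[0, 0, 0], [0, 0, 0], [0, 0, 0]]

C is strictly triangular, hence nilpotent: C^3 = 0, so C^5 = 0.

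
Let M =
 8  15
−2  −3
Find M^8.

[[38086, 94575], [−12610, −31269]]

tr M = 5 and det M = 6, so the characteristic polynomial is λ² − (5)λ + (6) with roots 3 and 2.
Eigenvectors give P = [[−3, −5], [1, 2]] with P⁻¹ = [[−2, −5], [1, 3]], and M = P·diag(3, 2)·P⁻¹.
Then M^8 = P·diag(6561, 256)·P⁻¹ = [[−19683, −1280], [6561, 512]] · [[−2, −5], [1, 3]] = [[38086, 94575], [−12610, −31269]].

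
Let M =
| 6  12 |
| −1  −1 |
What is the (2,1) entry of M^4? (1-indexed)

−65

tr M = 5 and det M = 6, so the characteristic polynomial is λ² − (5)λ + (6) with roots 3 and 2.
Eigenvectors give P = [[−4, −3], [1, 1]] with P⁻¹ = [[−1, −3], [1, 4]], and M = P·diag(3, 2)·P⁻¹.
Then M^4 = P·diag(81, 16)·P⁻¹ = [[−324, −48], [81, 16]] · [[−1, −3], [1, 4]] = [[276, 780], [−65, −179]].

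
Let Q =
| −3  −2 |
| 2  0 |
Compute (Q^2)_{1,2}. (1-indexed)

6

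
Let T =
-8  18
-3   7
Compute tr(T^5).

-31

tr T = -1 and det T = -2, so the characteristic polynomial is λ² − (-1)λ + (-2) with roots 1 and -2.
Eigenvectors give P = [[-2, 3], [-1, 1]] with P⁻¹ = [[1, -3], [1, -2]], and T = P·diag(1, -2)·P⁻¹.
Then T^5 = P·diag(1, -32)·P⁻¹ = [[-2, -96], [-1, -32]] · [[1, -3], [1, -2]] = [[-98, 198], [-33, 67]].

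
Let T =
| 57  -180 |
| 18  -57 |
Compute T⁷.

tr T = 0 and det T = -9, so the characteristic polynomial is λ² − (0)λ + (-9) with roots 3 and -3.
Eigenvectors give P = [[10, -3], [3, -1]] with P⁻¹ = [[1, -3], [3, -10]], and T = P·diag(3, -3)·P⁻¹.
Then T⁷ = P·diag(2187, -2187)·P⁻¹ = [[21870, 6561], [6561, 2187]] · [[1, -3], [3, -10]] = [[41553, -131220], [13122, -41553]].

[[41553, -131220], [13122, -41553]]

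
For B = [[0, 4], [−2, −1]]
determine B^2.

[[−8, −4], [2, −7]]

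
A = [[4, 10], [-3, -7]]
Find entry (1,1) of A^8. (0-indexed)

tr A = -3 and det A = 2, so the characteristic polynomial is λ² − (-3)λ + (2) with roots -2 and -1.
Eigenvectors give P = [[-5, -2], [3, 1]] with P⁻¹ = [[1, 2], [-3, -5]], and A = P·diag(-2, -1)·P⁻¹.
Then A^8 = P·diag(256, 1)·P⁻¹ = [[-1280, -2], [768, 1]] · [[1, 2], [-3, -5]] = [[-1274, -2550], [765, 1531]].

1531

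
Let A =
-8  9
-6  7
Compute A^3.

tr A = -1 and det A = -2, so the characteristic polynomial is λ² − (-1)λ + (-2) with roots -2 and 1.
Eigenvectors give P = [[-3, 1], [-2, 1]] with P⁻¹ = [[-1, 1], [-2, 3]], and A = P·diag(-2, 1)·P⁻¹.
Then A^3 = P·diag(-8, 1)·P⁻¹ = [[24, 1], [16, 1]] · [[-1, 1], [-2, 3]] = [[-26, 27], [-18, 19]].

[[-26, 27], [-18, 19]]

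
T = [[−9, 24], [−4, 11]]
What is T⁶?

tr T = 2 and det T = −3, so the characteristic polynomial is λ² − (2)λ + (−3) with roots −1 and 3.
Eigenvectors give P = [[−3, 2], [−1, 1]] with P⁻¹ = [[−1, 2], [−1, 3]], and T = P·diag(−1, 3)·P⁻¹.
Then T⁶ = P·diag(1, 729)·P⁻¹ = [[−3, 1458], [−1, 729]] · [[−1, 2], [−1, 3]] = [[−1455, 4368], [−728, 2185]].

[[−1455, 4368], [−728, 2185]]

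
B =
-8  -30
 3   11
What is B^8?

[[-2294, -7650], [765, 2551]]

tr B = 3 and det B = 2, so the characteristic polynomial is λ² − (3)λ + (2) with roots 1 and 2.
Eigenvectors give P = [[10, -3], [-3, 1]] with P⁻¹ = [[1, 3], [3, 10]], and B = P·diag(1, 2)·P⁻¹.
Then B^8 = P·diag(1, 256)·P⁻¹ = [[10, -768], [-3, 256]] · [[1, 3], [3, 10]] = [[-2294, -7650], [765, 2551]].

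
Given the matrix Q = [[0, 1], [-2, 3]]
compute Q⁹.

tr Q = 3 and det Q = 2, so the characteristic polynomial is λ² − (3)λ + (2) with roots 2 and 1.
Eigenvectors give P = [[-1, 1], [-2, 1]] with P⁻¹ = [[1, -1], [2, -1]], and Q = P·diag(2, 1)·P⁻¹.
Then Q⁹ = P·diag(512, 1)·P⁻¹ = [[-512, 1], [-1024, 1]] · [[1, -1], [2, -1]] = [[-510, 511], [-1022, 1023]].

[[-510, 511], [-1022, 1023]]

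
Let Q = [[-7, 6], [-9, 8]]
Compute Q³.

[[-19, 18], [-27, 26]]

tr Q = 1 and det Q = -2, so the characteristic polynomial is λ² − (1)λ + (-2) with roots -1 and 2.
Eigenvectors give P = [[-1, 2], [-1, 3]] with P⁻¹ = [[-3, 2], [-1, 1]], and Q = P·diag(-1, 2)·P⁻¹.
Then Q³ = P·diag(-1, 8)·P⁻¹ = [[1, 16], [1, 24]] · [[-3, 2], [-1, 1]] = [[-19, 18], [-27, 26]].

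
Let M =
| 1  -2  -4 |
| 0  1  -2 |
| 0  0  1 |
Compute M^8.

[[1, -16, 80], [0, 1, -16], [0, 0, 1]]

M = I + N where N = [[0, -2, -4], [0, 0, -2], [0, 0, 0]] is strictly upper-triangular, so N^3 = 0.
(I + N)^8 = I + 8·N + 28·N^2 = [[1, -16, 80], [0, 1, -16], [0, 0, 1]].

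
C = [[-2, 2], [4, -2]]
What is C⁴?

C² = [[12, -8], [-16, 12]]
C³ = [[-56, 40], [80, -56]]
C⁴ = [[272, -192], [-384, 272]]

[[272, -192], [-384, 272]]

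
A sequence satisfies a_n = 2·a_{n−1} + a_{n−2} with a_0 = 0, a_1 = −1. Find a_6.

−70

With companion matrix M = [[2, 1], [1, 0]], [a_n, a_{n−1}]ᵀ = M·[a_{n−1}, a_{n−2}]ᵀ, so [a_6, a_5]ᵀ = M⁵·[a_1, a_0]ᵀ.
M⁵ = [[70, 29], [29, 12]], giving [a_6, a_5]ᵀ = [[−70], [−29]].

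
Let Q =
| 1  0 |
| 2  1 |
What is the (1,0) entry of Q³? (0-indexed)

6

Q = I + N where N = [[0, 0], [2, 0]] is strictly lower-triangular, so N² = 0.
(I + N)³ = I + 3·N = [[1, 0], [6, 1]].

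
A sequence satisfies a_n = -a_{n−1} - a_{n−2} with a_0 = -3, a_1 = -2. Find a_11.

5

With companion matrix B = [[-1, -1], [1, 0]], [a_n, a_{n−1}]ᵀ = B·[a_{n−1}, a_{n−2}]ᵀ, so [a_11, a_10]ᵀ = B¹⁰·[a_1, a_0]ᵀ.
B¹⁰ = [[-1, -1], [1, 0]], giving [a_11, a_10]ᵀ = [[5], [-2]].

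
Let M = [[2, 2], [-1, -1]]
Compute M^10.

M² = M (a projection; rank 1, trace 1), so M^10 = M.

[[2, 2], [-1, -1]]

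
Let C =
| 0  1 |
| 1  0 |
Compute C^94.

C² = I (check: tr C = 0 and det C = −1), so C^94 = I since 94 is even.

[[1, 0], [0, 1]]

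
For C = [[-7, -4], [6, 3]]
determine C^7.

[[-6559, -4372], [6558, 4371]]

tr C = -4 and det C = 3, so the characteristic polynomial is λ² − (-4)λ + (3) with roots -3 and -1.
Eigenvectors give P = [[1, 2], [-1, -3]] with P⁻¹ = [[3, 2], [-1, -1]], and C = P·diag(-3, -1)·P⁻¹.
Then C^7 = P·diag(-2187, -1)·P⁻¹ = [[-2187, -2], [2187, 3]] · [[3, 2], [-1, -1]] = [[-6559, -4372], [6558, 4371]].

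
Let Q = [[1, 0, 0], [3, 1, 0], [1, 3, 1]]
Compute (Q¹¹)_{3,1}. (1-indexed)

Q = I + N where N = [[0, 0, 0], [3, 0, 0], [1, 3, 0]] is strictly lower-triangular, so N³ = 0.
(I + N)¹¹ = I + 11·N + 55·N² = [[1, 0, 0], [33, 1, 0], [506, 33, 1]].

506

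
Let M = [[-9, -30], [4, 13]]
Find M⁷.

[[-10929, -32790], [4372, 13117]]

tr M = 4 and det M = 3, so the characteristic polynomial is λ² − (4)λ + (3) with roots 1 and 3.
Eigenvectors give P = [[3, -5], [-1, 2]] with P⁻¹ = [[2, 5], [1, 3]], and M = P·diag(1, 3)·P⁻¹.
Then M⁷ = P·diag(1, 2187)·P⁻¹ = [[3, -10935], [-1, 4374]] · [[2, 5], [1, 3]] = [[-10929, -32790], [4372, 13117]].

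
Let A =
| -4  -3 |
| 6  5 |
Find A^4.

[[-14, -15], [30, 31]]

tr A = 1 and det A = -2, so the characteristic polynomial is λ² − (1)λ + (-2) with roots -1 and 2.
Eigenvectors give P = [[-1, -1], [1, 2]] with P⁻¹ = [[-2, -1], [1, 1]], and A = P·diag(-1, 2)·P⁻¹.
Then A^4 = P·diag(1, 16)·P⁻¹ = [[-1, -16], [1, 32]] · [[-2, -1], [1, 1]] = [[-14, -15], [30, 31]].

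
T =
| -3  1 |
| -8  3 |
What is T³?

T² = I (check: tr T = 0 and det T = -1), so T³ = T since 3 is odd.

[[-3, 1], [-8, 3]]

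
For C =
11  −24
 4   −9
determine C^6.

[[2185, −4368], [728, −1455]]

tr C = 2 and det C = −3, so the characteristic polynomial is λ² − (2)λ + (−3) with roots −1 and 3.
Eigenvectors give P = [[2, −3], [1, −1]] with P⁻¹ = [[−1, 3], [−1, 2]], and C = P·diag(−1, 3)·P⁻¹.
Then C^6 = P·diag(1, 729)·P⁻¹ = [[2, −2187], [1, −729]] · [[−1, 3], [−1, 2]] = [[2185, −4368], [728, −1455]].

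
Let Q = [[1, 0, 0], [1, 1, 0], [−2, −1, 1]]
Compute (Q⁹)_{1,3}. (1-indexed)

0

Q = I + N where N = [[0, 0, 0], [1, 0, 0], [−2, −1, 0]] is strictly lower-triangular, so N³ = 0.
(I + N)⁹ = I + 9·N + 36·N² = [[1, 0, 0], [9, 1, 0], [−54, −9, 1]].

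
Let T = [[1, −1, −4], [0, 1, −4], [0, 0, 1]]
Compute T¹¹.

[[1, −11, 176], [0, 1, −44], [0, 0, 1]]

T = I + N where N = [[0, −1, −4], [0, 0, −4], [0, 0, 0]] is strictly upper-triangular, so N³ = 0.
(I + N)¹¹ = I + 11·N + 55·N² = [[1, −11, 176], [0, 1, −44], [0, 0, 1]].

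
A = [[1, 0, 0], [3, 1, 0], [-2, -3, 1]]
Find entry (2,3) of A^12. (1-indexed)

A = I + N where N = [[0, 0, 0], [3, 0, 0], [-2, -3, 0]] is strictly lower-triangular, so N^3 = 0.
(I + N)^12 = I + 12·N + 66·N^2 = [[1, 0, 0], [36, 1, 0], [-618, -36, 1]].

0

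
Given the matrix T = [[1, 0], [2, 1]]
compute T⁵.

T = I + N where N = [[0, 0], [2, 0]] is strictly lower-triangular, so N² = 0.
(I + N)⁵ = I + 5·N = [[1, 0], [10, 1]].

[[1, 0], [10, 1]]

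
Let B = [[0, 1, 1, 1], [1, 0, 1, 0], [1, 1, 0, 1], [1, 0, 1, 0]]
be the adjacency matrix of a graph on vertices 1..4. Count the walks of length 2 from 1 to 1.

The number of length-2 walks from vertex 1 to vertex 1 is entry (1,1) of B^2, where B is the adjacency matrix.
B^2 = [[3, 1, 2, 1], [1, 2, 1, 2], [2, 1, 3, 1], [1, 2, 1, 2]]

3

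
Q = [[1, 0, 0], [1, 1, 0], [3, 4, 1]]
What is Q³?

Q = I + N where N = [[0, 0, 0], [1, 0, 0], [3, 4, 0]] is strictly lower-triangular, so N³ = 0.
(I + N)³ = I + 3·N + 3·N² = [[1, 0, 0], [3, 1, 0], [21, 12, 1]].

[[1, 0, 0], [3, 1, 0], [21, 12, 1]]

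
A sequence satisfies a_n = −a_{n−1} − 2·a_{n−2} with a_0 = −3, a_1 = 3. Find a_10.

With companion matrix B = [[−1, −2], [1, 0]], [a_n, a_{n−1}]ᵀ = B·[a_{n−1}, a_{n−2}]ᵀ, so [a_10, a_9]ᵀ = B⁹·[a_1, a_0]ᵀ.
B⁹ = [[11, 34], [−17, −6]], giving [a_10, a_9]ᵀ = [[−69], [−33]].

−69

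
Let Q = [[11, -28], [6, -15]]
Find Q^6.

[[-4367, 10192], [-2184, 5097]]

tr Q = -4 and det Q = 3, so the characteristic polynomial is λ² − (-4)λ + (3) with roots -3 and -1.
Eigenvectors give P = [[2, -7], [1, -3]] with P⁻¹ = [[-3, 7], [-1, 2]], and Q = P·diag(-3, -1)·P⁻¹.
Then Q^6 = P·diag(729, 1)·P⁻¹ = [[1458, -7], [729, -3]] · [[-3, 7], [-1, 2]] = [[-4367, 10192], [-2184, 5097]].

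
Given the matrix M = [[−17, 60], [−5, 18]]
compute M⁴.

[[−179, 780], [−65, 276]]

tr M = 1 and det M = −6, so the characteristic polynomial is λ² − (1)λ + (−6) with roots −2 and 3.
Eigenvectors give P = [[4, 3], [1, 1]] with P⁻¹ = [[1, −3], [−1, 4]], and M = P·diag(−2, 3)·P⁻¹.
Then M⁴ = P·diag(16, 81)·P⁻¹ = [[64, 243], [16, 81]] · [[1, −3], [−1, 4]] = [[−179, 780], [−65, 276]].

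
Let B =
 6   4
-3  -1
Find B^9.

tr B = 5 and det B = 6, so the characteristic polynomial is λ² − (5)λ + (6) with roots 3 and 2.
Eigenvectors give P = [[4, -1], [-3, 1]] with P⁻¹ = [[1, 1], [3, 4]], and B = P·diag(3, 2)·P⁻¹.
Then B^9 = P·diag(19683, 512)·P⁻¹ = [[78732, -512], [-59049, 512]] · [[1, 1], [3, 4]] = [[77196, 76684], [-57513, -57001]].

[[77196, 76684], [-57513, -57001]]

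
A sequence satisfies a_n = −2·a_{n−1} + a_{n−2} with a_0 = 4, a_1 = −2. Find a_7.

−618

With companion matrix B = [[−2, 1], [1, 0]], [a_n, a_{n−1}]ᵀ = B·[a_{n−1}, a_{n−2}]ᵀ, so [a_7, a_6]ᵀ = B^6·[a_1, a_0]ᵀ.
B^6 = [[169, −70], [−70, 29]], giving [a_7, a_6]ᵀ = [[−618], [256]].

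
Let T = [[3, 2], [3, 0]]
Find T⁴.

[[279, 126], [189, 90]]

T² = [[15, 6], [9, 6]]
T³ = [[63, 30], [45, 18]]
T⁴ = [[279, 126], [189, 90]]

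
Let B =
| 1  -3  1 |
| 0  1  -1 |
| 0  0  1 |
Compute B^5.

[[1, -15, 35], [0, 1, -5], [0, 0, 1]]

B = I + N where N = [[0, -3, 1], [0, 0, -1], [0, 0, 0]] is strictly upper-triangular, so N^3 = 0.
(I + N)^5 = I + 5·N + 10·N^2 = [[1, -15, 35], [0, 1, -5], [0, 0, 1]].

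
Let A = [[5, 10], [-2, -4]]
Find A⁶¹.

A² = A (a projection; rank 1, trace 1), so A⁶¹ = A.

[[5, 10], [-2, -4]]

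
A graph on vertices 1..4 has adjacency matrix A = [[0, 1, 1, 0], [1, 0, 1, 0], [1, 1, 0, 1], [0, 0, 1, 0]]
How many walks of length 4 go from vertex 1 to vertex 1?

7

The number of length-4 walks from vertex 1 to vertex 1 is entry (1,1) of A^4, where A is the adjacency matrix.
A^2 = [[2, 1, 1, 1], [1, 2, 1, 1], [1, 1, 3, 0], [1, 1, 0, 1]]
A^3 = [[2, 3, 4, 1], [3, 2, 4, 1], [4, 4, 2, 3], [1, 1, 3, 0]]
A^4 = [[7, 6, 6, 4], [6, 7, 6, 4], [6, 6, 11, 2], [4, 4, 2, 3]]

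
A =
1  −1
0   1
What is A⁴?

[[1, −4], [0, 1]]

A = I + N where N = [[0, −1], [0, 0]] is strictly upper-triangular, so N² = 0.
(I + N)⁴ = I + 4·N = [[1, −4], [0, 1]].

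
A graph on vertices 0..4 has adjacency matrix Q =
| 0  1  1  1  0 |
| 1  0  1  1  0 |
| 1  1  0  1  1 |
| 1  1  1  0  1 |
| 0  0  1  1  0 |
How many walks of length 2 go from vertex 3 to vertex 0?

2

The number of length-2 walks from vertex 3 to vertex 0 is entry (3,0) of Q^2, where Q is the adjacency matrix.
Q^2 = [[3, 2, 2, 2, 2], [2, 3, 2, 2, 2], [2, 2, 4, 3, 1], [2, 2, 3, 4, 1], [2, 2, 1, 1, 2]]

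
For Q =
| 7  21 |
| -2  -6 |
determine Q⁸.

[[7, 21], [-2, -6]]

Q² = Q (a projection; rank 1, trace 1), so Q⁸ = Q.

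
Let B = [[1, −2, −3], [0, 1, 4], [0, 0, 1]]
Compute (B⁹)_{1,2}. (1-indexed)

B = I + N where N = [[0, −2, −3], [0, 0, 4], [0, 0, 0]] is strictly upper-triangular, so N³ = 0.
(I + N)⁹ = I + 9·N + 36·N² = [[1, −18, −315], [0, 1, 36], [0, 0, 1]].

−18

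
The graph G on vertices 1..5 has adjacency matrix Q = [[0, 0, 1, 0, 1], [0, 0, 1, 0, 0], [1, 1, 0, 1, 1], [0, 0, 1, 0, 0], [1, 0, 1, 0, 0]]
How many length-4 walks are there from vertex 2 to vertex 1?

5

The number of length-4 walks from vertex 2 to vertex 1 is entry (2,1) of Q⁴, where Q is the adjacency matrix.
Q² = [[2, 1, 1, 1, 1], [1, 1, 0, 1, 1], [1, 0, 4, 0, 1], [1, 1, 0, 1, 1], [1, 1, 1, 1, 2]]
Q³ = [[2, 1, 5, 1, 3], [1, 0, 4, 0, 1], [5, 4, 2, 4, 5], [1, 0, 4, 0, 1], [3, 1, 5, 1, 2]]
Q⁴ = [[8, 5, 7, 5, 7], [5, 4, 2, 4, 5], [7, 2, 18, 2, 7], [5, 4, 2, 4, 5], [7, 5, 7, 5, 8]]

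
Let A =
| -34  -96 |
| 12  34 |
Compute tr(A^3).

tr A = 0 and det A = -4, so the characteristic polynomial is λ² − (0)λ + (-4) with roots -2 and 2.
Eigenvectors give P = [[-3, -8], [1, 3]] with P⁻¹ = [[-3, -8], [1, 3]], and A = P·diag(-2, 2)·P⁻¹.
Then A^3 = P·diag(-8, 8)·P⁻¹ = [[24, -64], [-8, 24]] · [[-3, -8], [1, 3]] = [[-136, -384], [48, 136]].

0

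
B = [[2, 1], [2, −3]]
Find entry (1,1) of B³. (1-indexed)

10

B² = [[6, −1], [−2, 11]]
B³ = [[10, 9], [18, −35]]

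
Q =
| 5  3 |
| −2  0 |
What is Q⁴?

tr Q = 5 and det Q = 6, so the characteristic polynomial is λ² − (5)λ + (6) with roots 2 and 3.
Eigenvectors give P = [[1, −3], [−1, 2]] with P⁻¹ = [[−2, −3], [−1, −1]], and Q = P·diag(2, 3)·P⁻¹.
Then Q⁴ = P·diag(16, 81)·P⁻¹ = [[16, −243], [−16, 162]] · [[−2, −3], [−1, −1]] = [[211, 195], [−130, −114]].

[[211, 195], [−130, −114]]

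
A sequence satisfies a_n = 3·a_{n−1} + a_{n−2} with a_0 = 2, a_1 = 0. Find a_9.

With companion matrix T = [[3, 1], [1, 0]], [a_n, a_{n−1}]ᵀ = T·[a_{n−1}, a_{n−2}]ᵀ, so [a_9, a_8]ᵀ = T⁸·[a_1, a_0]ᵀ.
T⁸ = [[12970, 3927], [3927, 1189]], giving [a_9, a_8]ᵀ = [[7854], [2378]].

7854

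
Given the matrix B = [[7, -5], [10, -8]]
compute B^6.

[[-601, 665], [-1330, 1394]]

tr B = -1 and det B = -6, so the characteristic polynomial is λ² − (-1)λ + (-6) with roots 2 and -3.
Eigenvectors give P = [[-1, 1], [-1, 2]] with P⁻¹ = [[-2, 1], [-1, 1]], and B = P·diag(2, -3)·P⁻¹.
Then B^6 = P·diag(64, 729)·P⁻¹ = [[-64, 729], [-64, 1458]] · [[-2, 1], [-1, 1]] = [[-601, 665], [-1330, 1394]].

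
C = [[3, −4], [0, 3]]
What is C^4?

C^2 = [[9, −24], [0, 9]]
C^3 = [[27, −108], [0, 27]]
C^4 = [[81, −432], [0, 81]]

[[81, −432], [0, 81]]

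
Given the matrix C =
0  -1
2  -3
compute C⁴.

tr C = -3 and det C = 2, so the characteristic polynomial is λ² − (-3)λ + (2) with roots -2 and -1.
Eigenvectors give P = [[-1, 1], [-2, 1]] with P⁻¹ = [[1, -1], [2, -1]], and C = P·diag(-2, -1)·P⁻¹.
Then C⁴ = P·diag(16, 1)·P⁻¹ = [[-16, 1], [-32, 1]] · [[1, -1], [2, -1]] = [[-14, 15], [-30, 31]].

[[-14, 15], [-30, 31]]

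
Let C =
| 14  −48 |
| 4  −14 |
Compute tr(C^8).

512

tr C = 0 and det C = −4, so the characteristic polynomial is λ² − (0)λ + (−4) with roots −2 and 2.
Eigenvectors give P = [[−3, 4], [−1, 1]] with P⁻¹ = [[1, −4], [1, −3]], and C = P·diag(−2, 2)·P⁻¹.
Then C^8 = P·diag(256, 256)·P⁻¹ = [[−768, 1024], [−256, 256]] · [[1, −4], [1, −3]] = [[256, 0], [0, 256]].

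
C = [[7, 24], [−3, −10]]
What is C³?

[[55, 168], [−21, −64]]

tr C = −3 and det C = 2, so the characteristic polynomial is λ² − (−3)λ + (2) with roots −1 and −2.
Eigenvectors give P = [[−3, −8], [1, 3]] with P⁻¹ = [[−3, −8], [1, 3]], and C = P·diag(−1, −2)·P⁻¹.
Then C³ = P·diag(−1, −8)·P⁻¹ = [[3, 64], [−1, −24]] · [[−3, −8], [1, 3]] = [[55, 168], [−21, −64]].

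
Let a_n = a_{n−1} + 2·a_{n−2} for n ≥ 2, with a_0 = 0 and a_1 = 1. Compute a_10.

341

With companion matrix Q = [[1, 2], [1, 0]], [a_n, a_{n−1}]ᵀ = Q·[a_{n−1}, a_{n−2}]ᵀ, so [a_10, a_9]ᵀ = Q⁹·[a_1, a_0]ᵀ.
Q⁹ = [[341, 342], [171, 170]], giving [a_10, a_9]ᵀ = [[341], [171]].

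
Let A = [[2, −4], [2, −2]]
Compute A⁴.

[[16, 0], [0, 16]]

A² = [[−4, 0], [0, −4]]
A³ = [[−8, 16], [−8, 8]]
A⁴ = [[16, 0], [0, 16]]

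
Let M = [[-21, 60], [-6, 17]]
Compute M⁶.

[[7281, -21840], [2184, -6551]]

tr M = -4 and det M = 3, so the characteristic polynomial is λ² − (-4)λ + (3) with roots -1 and -3.
Eigenvectors give P = [[-3, -10], [-1, -3]] with P⁻¹ = [[3, -10], [-1, 3]], and M = P·diag(-1, -3)·P⁻¹.
Then M⁶ = P·diag(1, 729)·P⁻¹ = [[-3, -7290], [-1, -2187]] · [[3, -10], [-1, 3]] = [[7281, -21840], [2184, -6551]].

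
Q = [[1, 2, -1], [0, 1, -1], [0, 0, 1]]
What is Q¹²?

[[1, 24, -144], [0, 1, -12], [0, 0, 1]]

Q = I + N where N = [[0, 2, -1], [0, 0, -1], [0, 0, 0]] is strictly upper-triangular, so N³ = 0.
(I + N)¹² = I + 12·N + 66·N² = [[1, 24, -144], [0, 1, -12], [0, 0, 1]].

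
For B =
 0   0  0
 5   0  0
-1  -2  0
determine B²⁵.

B is strictly triangular, hence nilpotent: B³ = 0, so B²⁵ = 0.

[[0, 0, 0], [0, 0, 0], [0, 0, 0]]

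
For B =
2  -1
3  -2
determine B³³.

[[2, -1], [3, -2]]

B² = I (check: tr B = 0 and det B = -1), so B³³ = B since 33 is odd.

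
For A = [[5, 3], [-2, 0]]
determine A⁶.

[[2059, 1995], [-1330, -1266]]

tr A = 5 and det A = 6, so the characteristic polynomial is λ² − (5)λ + (6) with roots 2 and 3.
Eigenvectors give P = [[-1, 3], [1, -2]] with P⁻¹ = [[2, 3], [1, 1]], and A = P·diag(2, 3)·P⁻¹.
Then A⁶ = P·diag(64, 729)·P⁻¹ = [[-64, 2187], [64, -1458]] · [[2, 3], [1, 1]] = [[2059, 1995], [-1330, -1266]].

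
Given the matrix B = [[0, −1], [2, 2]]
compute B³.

[[−4, −2], [4, 0]]

B² = [[−2, −2], [4, 2]]
B³ = [[−4, −2], [4, 0]]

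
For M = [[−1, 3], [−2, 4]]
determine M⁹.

[[−1021, 1533], [−1022, 1534]]

tr M = 3 and det M = 2, so the characteristic polynomial is λ² − (3)λ + (2) with roots 2 and 1.
Eigenvectors give P = [[1, 3], [1, 2]] with P⁻¹ = [[−2, 3], [1, −1]], and M = P·diag(2, 1)·P⁻¹.
Then M⁹ = P·diag(512, 1)·P⁻¹ = [[512, 3], [512, 2]] · [[−2, 3], [1, −1]] = [[−1021, 1533], [−1022, 1534]].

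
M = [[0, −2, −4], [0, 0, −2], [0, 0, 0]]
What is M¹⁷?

[[0, 0, 0], [0, 0, 0], [0, 0, 0]]

M is strictly triangular, hence nilpotent: M³ = 0, so M¹⁷ = 0.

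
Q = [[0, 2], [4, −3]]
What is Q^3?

Q^2 = [[8, −6], [−12, 17]]
Q^3 = [[−24, 34], [68, −75]]

[[−24, 34], [68, −75]]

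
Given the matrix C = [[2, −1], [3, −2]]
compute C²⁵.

C² = I (check: tr C = 0 and det C = −1), so C²⁵ = C since 25 is odd.

[[2, −1], [3, −2]]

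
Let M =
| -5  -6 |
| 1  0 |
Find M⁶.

tr M = -5 and det M = 6, so the characteristic polynomial is λ² − (-5)λ + (6) with roots -2 and -3.
Eigenvectors give P = [[-2, 3], [1, -1]] with P⁻¹ = [[1, 3], [1, 2]], and M = P·diag(-2, -3)·P⁻¹.
Then M⁶ = P·diag(64, 729)·P⁻¹ = [[-128, 2187], [64, -729]] · [[1, 3], [1, 2]] = [[2059, 3990], [-665, -1266]].

[[2059, 3990], [-665, -1266]]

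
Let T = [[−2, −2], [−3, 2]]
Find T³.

[[−20, −20], [−30, 20]]

T² = [[10, 0], [0, 10]]
T³ = [[−20, −20], [−30, 20]]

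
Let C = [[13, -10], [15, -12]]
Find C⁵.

[[793, -550], [825, -582]]

tr C = 1 and det C = -6, so the characteristic polynomial is λ² − (1)λ + (-6) with roots 3 and -2.
Eigenvectors give P = [[-1, -2], [-1, -3]] with P⁻¹ = [[-3, 2], [1, -1]], and C = P·diag(3, -2)·P⁻¹.
Then C⁵ = P·diag(243, -32)·P⁻¹ = [[-243, 64], [-243, 96]] · [[-3, 2], [1, -1]] = [[793, -550], [825, -582]].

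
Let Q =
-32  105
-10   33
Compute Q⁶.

[[-3926, 13965], [-1330, 4719]]

tr Q = 1 and det Q = -6, so the characteristic polynomial is λ² − (1)λ + (-6) with roots -2 and 3.
Eigenvectors give P = [[7, 3], [2, 1]] with P⁻¹ = [[1, -3], [-2, 7]], and Q = P·diag(-2, 3)·P⁻¹.
Then Q⁶ = P·diag(64, 729)·P⁻¹ = [[448, 2187], [128, 729]] · [[1, -3], [-2, 7]] = [[-3926, 13965], [-1330, 4719]].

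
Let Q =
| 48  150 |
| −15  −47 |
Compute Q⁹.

[[201438, 605850], [−60585, −182267]]

tr Q = 1 and det Q = −6, so the characteristic polynomial is λ² − (1)λ + (−6) with roots −2 and 3.
Eigenvectors give P = [[3, 10], [−1, −3]] with P⁻¹ = [[−3, −10], [1, 3]], and Q = P·diag(−2, 3)·P⁻¹.
Then Q⁹ = P·diag(−512, 19683)·P⁻¹ = [[−1536, 196830], [512, −59049]] · [[−3, −10], [1, 3]] = [[201438, 605850], [−60585, −182267]].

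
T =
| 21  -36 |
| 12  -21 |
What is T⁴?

[[81, 0], [0, 81]]

tr T = 0 and det T = -9, so the characteristic polynomial is λ² − (0)λ + (-9) with roots -3 and 3.
Eigenvectors give P = [[-3, 2], [-2, 1]] with P⁻¹ = [[1, -2], [2, -3]], and T = P·diag(-3, 3)·P⁻¹.
Then T⁴ = P·diag(81, 81)·P⁻¹ = [[-243, 162], [-162, 81]] · [[1, -2], [2, -3]] = [[81, 0], [0, 81]].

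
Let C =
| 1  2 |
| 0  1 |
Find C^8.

[[1, 16], [0, 1]]

C = I + N where N = [[0, 2], [0, 0]] is strictly upper-triangular, so N^2 = 0.
(I + N)^8 = I + 8·N = [[1, 16], [0, 1]].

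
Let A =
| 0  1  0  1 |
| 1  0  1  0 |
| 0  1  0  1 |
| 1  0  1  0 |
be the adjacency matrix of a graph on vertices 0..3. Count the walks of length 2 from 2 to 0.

The number of length-2 walks from vertex 2 to vertex 0 is entry (2,0) of A², where A is the adjacency matrix.
A² = [[2, 0, 2, 0], [0, 2, 0, 2], [2, 0, 2, 0], [0, 2, 0, 2]]

2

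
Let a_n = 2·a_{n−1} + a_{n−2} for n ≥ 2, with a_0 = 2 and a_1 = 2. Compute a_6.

198

With companion matrix M = [[2, 1], [1, 0]], [a_n, a_{n−1}]ᵀ = M·[a_{n−1}, a_{n−2}]ᵀ, so [a_6, a_5]ᵀ = M⁵·[a_1, a_0]ᵀ.
M⁵ = [[70, 29], [29, 12]], giving [a_6, a_5]ᵀ = [[198], [82]].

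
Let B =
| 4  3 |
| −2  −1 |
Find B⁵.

tr B = 3 and det B = 2, so the characteristic polynomial is λ² − (3)λ + (2) with roots 1 and 2.
Eigenvectors give P = [[−1, 3], [1, −2]] with P⁻¹ = [[2, 3], [1, 1]], and B = P·diag(1, 2)·P⁻¹.
Then B⁵ = P·diag(1, 32)·P⁻¹ = [[−1, 96], [1, −64]] · [[2, 3], [1, 1]] = [[94, 93], [−62, −61]].

[[94, 93], [−62, −61]]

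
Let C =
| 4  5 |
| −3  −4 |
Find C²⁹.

C² = I (check: tr C = 0 and det C = −1), so C²⁹ = C since 29 is odd.

[[4, 5], [−3, −4]]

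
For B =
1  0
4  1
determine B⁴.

[[1, 0], [16, 1]]

B = I + N where N = [[0, 0], [4, 0]] is strictly lower-triangular, so N² = 0.
(I + N)⁴ = I + 4·N = [[1, 0], [16, 1]].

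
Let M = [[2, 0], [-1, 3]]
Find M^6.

[[64, 0], [-665, 729]]

tr M = 5 and det M = 6, so the characteristic polynomial is λ² − (5)λ + (6) with roots 2 and 3.
Eigenvectors give P = [[-1, 0], [-1, -1]] with P⁻¹ = [[-1, 0], [1, -1]], and M = P·diag(2, 3)·P⁻¹.
Then M^6 = P·diag(64, 729)·P⁻¹ = [[-64, 0], [-64, -729]] · [[-1, 0], [1, -1]] = [[64, 0], [-665, 729]].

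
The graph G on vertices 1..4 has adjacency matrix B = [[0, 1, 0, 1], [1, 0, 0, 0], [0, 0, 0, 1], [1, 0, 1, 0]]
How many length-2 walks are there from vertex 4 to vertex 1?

The number of length-2 walks from vertex 4 to vertex 1 is entry (4,1) of B², where B is the adjacency matrix.
B² = [[2, 0, 1, 0], [0, 1, 0, 1], [1, 0, 1, 0], [0, 1, 0, 2]]

0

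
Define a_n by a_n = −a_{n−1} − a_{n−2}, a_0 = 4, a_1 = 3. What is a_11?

−7

With companion matrix A = [[−1, −1], [1, 0]], [a_n, a_{n−1}]ᵀ = A·[a_{n−1}, a_{n−2}]ᵀ, so [a_11, a_10]ᵀ = A¹⁰·[a_1, a_0]ᵀ.
A¹⁰ = [[−1, −1], [1, 0]], giving [a_11, a_10]ᵀ = [[−7], [3]].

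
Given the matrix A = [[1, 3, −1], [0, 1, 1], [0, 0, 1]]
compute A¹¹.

[[1, 33, 154], [0, 1, 11], [0, 0, 1]]

A = I + N where N = [[0, 3, −1], [0, 0, 1], [0, 0, 0]] is strictly upper-triangular, so N³ = 0.
(I + N)¹¹ = I + 11·N + 55·N² = [[1, 33, 154], [0, 1, 11], [0, 0, 1]].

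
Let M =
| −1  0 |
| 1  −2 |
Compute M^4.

tr M = −3 and det M = 2, so the characteristic polynomial is λ² − (−3)λ + (2) with roots −1 and −2.
Eigenvectors give P = [[1, 0], [1, 1]] with P⁻¹ = [[1, 0], [−1, 1]], and M = P·diag(−1, −2)·P⁻¹.
Then M^4 = P·diag(1, 16)·P⁻¹ = [[1, 0], [1, 16]] · [[1, 0], [−1, 1]] = [[1, 0], [−15, 16]].

[[1, 0], [−15, 16]]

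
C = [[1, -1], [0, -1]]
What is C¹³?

[[1, -1], [0, -1]]

C² = I (check: tr C = 0 and det C = -1), so C¹³ = C since 13 is odd.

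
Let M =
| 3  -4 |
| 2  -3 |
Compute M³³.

M² = I (check: tr M = 0 and det M = -1), so M³³ = M since 33 is odd.

[[3, -4], [2, -3]]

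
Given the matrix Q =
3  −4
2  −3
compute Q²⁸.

Q² = I (check: tr Q = 0 and det Q = −1), so Q²⁸ = I since 28 is even.

[[1, 0], [0, 1]]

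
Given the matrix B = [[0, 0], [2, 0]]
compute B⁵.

[[0, 0], [0, 0]]

B is strictly triangular, hence nilpotent: B² = 0, so B⁵ = 0.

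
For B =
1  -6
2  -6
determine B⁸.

tr B = -5 and det B = 6, so the characteristic polynomial is λ² − (-5)λ + (6) with roots -2 and -3.
Eigenvectors give P = [[2, -3], [1, -2]] with P⁻¹ = [[2, -3], [1, -2]], and B = P·diag(-2, -3)·P⁻¹.
Then B⁸ = P·diag(256, 6561)·P⁻¹ = [[512, -19683], [256, -13122]] · [[2, -3], [1, -2]] = [[-18659, 37830], [-12610, 25476]].

[[-18659, 37830], [-12610, 25476]]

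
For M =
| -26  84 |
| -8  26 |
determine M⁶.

tr M = 0 and det M = -4, so the characteristic polynomial is λ² − (0)λ + (-4) with roots 2 and -2.
Eigenvectors give P = [[3, -7], [1, -2]] with P⁻¹ = [[-2, 7], [-1, 3]], and M = P·diag(2, -2)·P⁻¹.
Then M⁶ = P·diag(64, 64)·P⁻¹ = [[192, -448], [64, -128]] · [[-2, 7], [-1, 3]] = [[64, 0], [0, 64]].

[[64, 0], [0, 64]]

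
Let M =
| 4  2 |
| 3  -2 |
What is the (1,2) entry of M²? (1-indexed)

4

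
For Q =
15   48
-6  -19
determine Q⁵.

tr Q = -4 and det Q = 3, so the characteristic polynomial is λ² − (-4)λ + (3) with roots -3 and -1.
Eigenvectors give P = [[-8, -3], [3, 1]] with P⁻¹ = [[1, 3], [-3, -8]], and Q = P·diag(-3, -1)·P⁻¹.
Then Q⁵ = P·diag(-243, -1)·P⁻¹ = [[1944, 3], [-729, -1]] · [[1, 3], [-3, -8]] = [[1935, 5808], [-726, -2179]].

[[1935, 5808], [-726, -2179]]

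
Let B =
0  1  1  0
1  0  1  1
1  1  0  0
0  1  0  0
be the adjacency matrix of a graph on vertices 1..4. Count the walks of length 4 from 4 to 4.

The number of length-4 walks from vertex 4 to vertex 4 is entry (4,4) of B^4, where B is the adjacency matrix.
B^2 = [[2, 1, 1, 1], [1, 3, 1, 0], [1, 1, 2, 1], [1, 0, 1, 1]]
B^3 = [[2, 4, 3, 1], [4, 2, 4, 3], [3, 4, 2, 1], [1, 3, 1, 0]]
B^4 = [[7, 6, 6, 4], [6, 11, 6, 2], [6, 6, 7, 4], [4, 2, 4, 3]]

3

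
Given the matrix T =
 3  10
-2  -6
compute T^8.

[[-1019, -2550], [510, 1276]]

tr T = -3 and det T = 2, so the characteristic polynomial is λ² − (-3)λ + (2) with roots -1 and -2.
Eigenvectors give P = [[5, -2], [-2, 1]] with P⁻¹ = [[1, 2], [2, 5]], and T = P·diag(-1, -2)·P⁻¹.
Then T^8 = P·diag(1, 256)·P⁻¹ = [[5, -512], [-2, 256]] · [[1, 2], [2, 5]] = [[-1019, -2550], [510, 1276]].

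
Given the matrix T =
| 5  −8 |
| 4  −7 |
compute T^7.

tr T = −2 and det T = −3, so the characteristic polynomial is λ² − (−2)λ + (−3) with roots 1 and −3.
Eigenvectors give P = [[2, −1], [1, −1]] with P⁻¹ = [[1, −1], [1, −2]], and T = P·diag(1, −3)·P⁻¹.
Then T^7 = P·diag(1, −2187)·P⁻¹ = [[2, 2187], [1, 2187]] · [[1, −1], [1, −2]] = [[2189, −4376], [2188, −4375]].

[[2189, −4376], [2188, −4375]]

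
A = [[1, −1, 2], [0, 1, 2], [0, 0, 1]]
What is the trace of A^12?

A = I + N where N = [[0, −1, 2], [0, 0, 2], [0, 0, 0]] is strictly upper-triangular, so N^3 = 0.
(I + N)^12 = I + 12·N + 66·N^2 = [[1, −12, −108], [0, 1, 24], [0, 0, 1]].

3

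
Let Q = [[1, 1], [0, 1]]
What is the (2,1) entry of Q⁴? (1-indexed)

0

Q = I + N where N = [[0, 1], [0, 0]] is strictly upper-triangular, so N² = 0.
(I + N)⁴ = I + 4·N = [[1, 4], [0, 1]].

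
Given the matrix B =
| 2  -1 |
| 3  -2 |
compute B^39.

[[2, -1], [3, -2]]

B² = I (check: tr B = 0 and det B = -1), so B^39 = B since 39 is odd.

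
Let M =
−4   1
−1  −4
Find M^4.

M^2 = [[15, −8], [8, 15]]
M^3 = [[−52, 47], [−47, −52]]
M^4 = [[161, −240], [240, 161]]

[[161, −240], [240, 161]]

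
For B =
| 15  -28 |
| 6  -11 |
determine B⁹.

[[137775, -275548], [59046, -118091]]

tr B = 4 and det B = 3, so the characteristic polynomial is λ² − (4)λ + (3) with roots 1 and 3.
Eigenvectors give P = [[2, 7], [1, 3]] with P⁻¹ = [[-3, 7], [1, -2]], and B = P·diag(1, 3)·P⁻¹.
Then B⁹ = P·diag(1, 19683)·P⁻¹ = [[2, 137781], [1, 59049]] · [[-3, 7], [1, -2]] = [[137775, -275548], [59046, -118091]].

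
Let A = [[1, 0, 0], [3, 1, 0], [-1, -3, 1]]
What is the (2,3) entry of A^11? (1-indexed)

A = I + N where N = [[0, 0, 0], [3, 0, 0], [-1, -3, 0]] is strictly lower-triangular, so N^3 = 0.
(I + N)^11 = I + 11·N + 55·N^2 = [[1, 0, 0], [33, 1, 0], [-506, -33, 1]].

0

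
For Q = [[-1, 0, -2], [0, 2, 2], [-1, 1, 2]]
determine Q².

[[3, -2, -2], [-2, 6, 8], [-1, 4, 8]]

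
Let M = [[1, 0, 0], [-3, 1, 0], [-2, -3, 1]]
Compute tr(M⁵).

3

M = I + N where N = [[0, 0, 0], [-3, 0, 0], [-2, -3, 0]] is strictly lower-triangular, so N³ = 0.
(I + N)⁵ = I + 5·N + 10·N² = [[1, 0, 0], [-15, 1, 0], [80, -15, 1]].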